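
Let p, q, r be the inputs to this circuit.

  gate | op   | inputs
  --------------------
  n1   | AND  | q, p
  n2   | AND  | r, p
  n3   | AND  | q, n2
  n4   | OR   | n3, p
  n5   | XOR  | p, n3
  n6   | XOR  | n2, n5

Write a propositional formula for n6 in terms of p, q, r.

(r AND p) XOR (p XOR (q AND (r AND p)))

n2 = r AND p
n3 = q AND n2 = q AND (r AND p)
n5 = p XOR n3 = p XOR (q AND (r AND p))
n6 = n2 XOR n5 = (r AND p) XOR (p XOR (q AND (r AND p)))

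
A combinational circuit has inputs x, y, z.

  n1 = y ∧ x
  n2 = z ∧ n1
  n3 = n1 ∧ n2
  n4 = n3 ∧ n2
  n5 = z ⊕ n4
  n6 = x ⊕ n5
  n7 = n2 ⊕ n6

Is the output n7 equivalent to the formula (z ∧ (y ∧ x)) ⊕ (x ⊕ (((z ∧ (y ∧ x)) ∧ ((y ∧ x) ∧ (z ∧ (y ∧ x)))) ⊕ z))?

n1 = y ∧ x
n2 = z ∧ n1 = z ∧ (y ∧ x)
n3 = n1 ∧ n2 = (y ∧ x) ∧ (z ∧ (y ∧ x))
n4 = n3 ∧ n2 = ((y ∧ x) ∧ (z ∧ (y ∧ x))) ∧ (z ∧ (y ∧ x))
n5 = z ⊕ n4 = z ⊕ (((y ∧ x) ∧ (z ∧ (y ∧ x))) ∧ (z ∧ (y ∧ x)))
n6 = x ⊕ n5 = x ⊕ (z ⊕ (((y ∧ x) ∧ (z ∧ (y ∧ x))) ∧ (z ∧ (y ∧ x))))
n7 = n2 ⊕ n6 = (z ∧ (y ∧ x)) ⊕ (x ⊕ (z ⊕ (((y ∧ x) ∧ (z ∧ (y ∧ x))) ∧ (z ∧ (y ∧ x)))))
At x=0, y=0, z=0: circuit gives 0, formula gives 0.
At x=0, y=0, z=1: circuit gives 1, formula gives 1.
Agrees on all 8 inputs.

Yes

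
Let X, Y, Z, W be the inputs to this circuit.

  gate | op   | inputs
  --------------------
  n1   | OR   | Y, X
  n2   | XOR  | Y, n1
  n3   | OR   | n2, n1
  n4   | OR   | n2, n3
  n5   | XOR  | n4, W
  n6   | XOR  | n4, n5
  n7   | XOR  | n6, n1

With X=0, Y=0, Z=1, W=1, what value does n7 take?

n1 = 0 OR 0 = 0
n2 = 0 XOR 0 = 0
n3 = 0 OR 0 = 0
n4 = 0 OR 0 = 0
n5 = 0 XOR 1 = 1
n6 = 0 XOR 1 = 1
n7 = 1 XOR 0 = 1

1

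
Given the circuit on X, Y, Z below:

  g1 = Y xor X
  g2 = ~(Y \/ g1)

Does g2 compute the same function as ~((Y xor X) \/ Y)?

g1 = Y xor X
g2 = ~(Y \/ g1) = ~(Y \/ (Y xor X))
At X=0, Y=1, Z=0: circuit gives 0, formula gives 0.
At X=0, Y=0, Z=0: circuit gives 1, formula gives 1.
Agrees on all 8 inputs.

Yes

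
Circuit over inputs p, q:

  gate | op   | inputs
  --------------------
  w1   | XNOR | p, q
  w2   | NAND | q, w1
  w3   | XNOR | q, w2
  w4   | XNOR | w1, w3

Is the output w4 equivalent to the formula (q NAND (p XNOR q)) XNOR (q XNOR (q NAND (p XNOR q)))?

w1 = p XNOR q
w2 = q NAND w1 = q NAND (p XNOR q)
w3 = q XNOR w2 = q XNOR (q NAND (p XNOR q))
w4 = w1 XNOR w3 = (p XNOR q) XNOR (q XNOR (q NAND (p XNOR q)))
At p=0, q=1: circuit gives 0, formula gives 1.

No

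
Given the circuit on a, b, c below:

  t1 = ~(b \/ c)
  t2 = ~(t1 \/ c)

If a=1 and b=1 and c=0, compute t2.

1

t1 = ~(1 \/ 0) = 0
t2 = ~(0 \/ 0) = 1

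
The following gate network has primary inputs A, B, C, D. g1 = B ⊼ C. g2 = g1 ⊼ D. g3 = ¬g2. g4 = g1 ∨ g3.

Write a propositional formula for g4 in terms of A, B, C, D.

g1 = B ⊼ C
g2 = g1 ⊼ D = (B ⊼ C) ⊼ D
g3 = ¬g2 = ¬((B ⊼ C) ⊼ D)
g4 = g1 ∨ g3 = (B ⊼ C) ∨ ¬((B ⊼ C) ⊼ D)

(B ⊼ C) ∨ ¬((B ⊼ C) ⊼ D)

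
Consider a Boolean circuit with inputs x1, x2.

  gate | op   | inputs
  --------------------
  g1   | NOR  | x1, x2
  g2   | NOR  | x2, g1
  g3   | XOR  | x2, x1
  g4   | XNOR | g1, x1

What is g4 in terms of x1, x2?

(x1 NOR x2) XNOR x1

g1 = x1 NOR x2
g4 = g1 XNOR x1 = (x1 NOR x2) XNOR x1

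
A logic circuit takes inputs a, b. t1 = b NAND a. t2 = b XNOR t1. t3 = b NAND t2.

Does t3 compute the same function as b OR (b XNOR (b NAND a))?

t1 = b NAND a
t2 = b XNOR t1 = b XNOR (b NAND a)
t3 = b NAND t2 = b NAND (b XNOR (b NAND a))
At a=0, b=0: circuit gives 1, formula gives 0.

No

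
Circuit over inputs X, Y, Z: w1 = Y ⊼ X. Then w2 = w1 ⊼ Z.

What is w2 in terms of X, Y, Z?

w1 = Y ⊼ X
w2 = w1 ⊼ Z = (Y ⊼ X) ⊼ Z

(Y ⊼ X) ⊼ Z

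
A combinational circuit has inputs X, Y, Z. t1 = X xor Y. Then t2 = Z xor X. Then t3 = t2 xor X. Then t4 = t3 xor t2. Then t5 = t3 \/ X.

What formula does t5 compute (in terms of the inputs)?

((Z xor X) xor X) \/ X

t2 = Z xor X
t3 = t2 xor X = (Z xor X) xor X
t5 = t3 \/ X = ((Z xor X) xor X) \/ X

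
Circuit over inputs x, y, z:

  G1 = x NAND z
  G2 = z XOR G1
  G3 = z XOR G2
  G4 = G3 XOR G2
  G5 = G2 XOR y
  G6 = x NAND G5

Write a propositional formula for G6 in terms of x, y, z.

G1 = x NAND z
G2 = z XOR G1 = z XOR (x NAND z)
G5 = G2 XOR y = (z XOR (x NAND z)) XOR y
G6 = x NAND G5 = x NAND ((z XOR (x NAND z)) XOR y)

x NAND ((z XOR (x NAND z)) XOR y)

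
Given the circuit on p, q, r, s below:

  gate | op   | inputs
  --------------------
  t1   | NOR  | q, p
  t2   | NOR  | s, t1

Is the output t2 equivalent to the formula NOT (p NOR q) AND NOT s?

t1 = q NOR p
t2 = s NOR t1 = s NOR (q NOR p)
At p=0, q=0, r=0, s=0: circuit gives 0, formula gives 0.
At p=0, q=1, r=0, s=0: circuit gives 1, formula gives 1.
Agrees on all 16 inputs.

Yes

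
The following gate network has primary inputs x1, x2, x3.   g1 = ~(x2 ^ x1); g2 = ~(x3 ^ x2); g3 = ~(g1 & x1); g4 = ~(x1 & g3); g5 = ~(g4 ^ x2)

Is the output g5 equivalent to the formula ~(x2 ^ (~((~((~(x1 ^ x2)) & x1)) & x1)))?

g1 = ~(x2 ^ x1)
g3 = ~(g1 & x1) = ~((~(x2 ^ x1)) & x1)
g4 = ~(x1 & g3) = ~(x1 & (~((~(x2 ^ x1)) & x1)))
g5 = ~(g4 ^ x2) = ~((~(x1 & (~((~(x2 ^ x1)) & x1)))) ^ x2)
At x1=0, x2=0, x3=0: circuit gives 0, formula gives 0.
At x1=0, x2=1, x3=0: circuit gives 1, formula gives 1.
Agrees on all 8 inputs.

Yes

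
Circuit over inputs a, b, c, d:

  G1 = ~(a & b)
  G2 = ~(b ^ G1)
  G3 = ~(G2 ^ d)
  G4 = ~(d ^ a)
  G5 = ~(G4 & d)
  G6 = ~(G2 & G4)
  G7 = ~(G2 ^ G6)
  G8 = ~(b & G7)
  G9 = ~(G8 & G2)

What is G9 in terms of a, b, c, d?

~((~(b & (~((~(b ^ (~(a & b)))) ^ (~((~(b ^ (~(a & b)))) & (~(d ^ a)))))))) & (~(b ^ (~(a & b)))))

G1 = ~(a & b)
G2 = ~(b ^ G1) = ~(b ^ (~(a & b)))
G4 = ~(d ^ a)
G6 = ~(G2 & G4) = ~((~(b ^ (~(a & b)))) & (~(d ^ a)))
G7 = ~(G2 ^ G6) = ~((~(b ^ (~(a & b)))) ^ (~((~(b ^ (~(a & b)))) & (~(d ^ a)))))
G8 = ~(b & G7) = ~(b & (~((~(b ^ (~(a & b)))) ^ (~((~(b ^ (~(a & b)))) & (~(d ^ a)))))))
G9 = ~(G8 & G2) = ~((~(b & (~((~(b ^ (~(a & b)))) ^ (~((~(b ^ (~(a & b)))) & (~(d ^ a)))))))) & (~(b ^ (~(a & b)))))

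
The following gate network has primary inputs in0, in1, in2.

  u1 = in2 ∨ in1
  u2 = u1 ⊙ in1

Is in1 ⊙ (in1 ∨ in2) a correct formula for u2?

Yes

u1 = in2 ∨ in1
u2 = u1 ⊙ in1 = (in2 ∨ in1) ⊙ in1
At in0=0, in1=0, in2=1: circuit gives 0, formula gives 0.
At in0=0, in1=0, in2=0: circuit gives 1, formula gives 1.
Agrees on all 8 inputs.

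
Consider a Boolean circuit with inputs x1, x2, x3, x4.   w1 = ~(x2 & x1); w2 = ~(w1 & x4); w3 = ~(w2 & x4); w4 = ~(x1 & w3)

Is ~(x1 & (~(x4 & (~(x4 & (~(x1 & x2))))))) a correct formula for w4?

w1 = ~(x2 & x1)
w2 = ~(w1 & x4) = ~((~(x2 & x1)) & x4)
w3 = ~(w2 & x4) = ~((~((~(x2 & x1)) & x4)) & x4)
w4 = ~(x1 & w3) = ~(x1 & (~((~((~(x2 & x1)) & x4)) & x4)))
At x1=1, x2=0, x3=0, x4=0: circuit gives 0, formula gives 0.
At x1=0, x2=0, x3=0, x4=0: circuit gives 1, formula gives 1.
Agrees on all 16 inputs.

Yes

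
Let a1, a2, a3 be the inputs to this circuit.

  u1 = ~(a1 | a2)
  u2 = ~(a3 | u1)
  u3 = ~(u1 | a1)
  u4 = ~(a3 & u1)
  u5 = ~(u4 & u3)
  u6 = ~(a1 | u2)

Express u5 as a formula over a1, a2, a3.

~((~(a3 & (~(a1 | a2)))) & (~((~(a1 | a2)) | a1)))

u1 = ~(a1 | a2)
u3 = ~(u1 | a1) = ~((~(a1 | a2)) | a1)
u4 = ~(a3 & u1) = ~(a3 & (~(a1 | a2)))
u5 = ~(u4 & u3) = ~((~(a3 & (~(a1 | a2)))) & (~((~(a1 | a2)) | a1)))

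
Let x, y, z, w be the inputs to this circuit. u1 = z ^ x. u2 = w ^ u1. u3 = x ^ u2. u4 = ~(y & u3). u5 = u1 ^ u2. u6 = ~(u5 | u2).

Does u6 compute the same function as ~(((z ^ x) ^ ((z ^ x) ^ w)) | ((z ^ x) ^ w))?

Yes

u1 = z ^ x
u2 = w ^ u1 = w ^ (z ^ x)
u5 = u1 ^ u2 = (z ^ x) ^ (w ^ (z ^ x))
u6 = ~(u5 | u2) = ~(((z ^ x) ^ (w ^ (z ^ x))) | (w ^ (z ^ x)))
At x=0, y=0, z=0, w=1: circuit gives 0, formula gives 0.
At x=0, y=0, z=0, w=0: circuit gives 1, formula gives 1.
Agrees on all 16 inputs.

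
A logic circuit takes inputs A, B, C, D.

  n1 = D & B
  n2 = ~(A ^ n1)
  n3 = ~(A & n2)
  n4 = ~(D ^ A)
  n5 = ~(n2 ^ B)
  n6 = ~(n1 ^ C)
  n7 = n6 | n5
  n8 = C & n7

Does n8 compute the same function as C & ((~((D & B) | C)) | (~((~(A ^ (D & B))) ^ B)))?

n1 = D & B
n2 = ~(A ^ n1) = ~(A ^ (D & B))
n5 = ~(n2 ^ B) = ~((~(A ^ (D & B))) ^ B)
n6 = ~(n1 ^ C) = ~((D & B) ^ C)
n7 = n6 | n5 = (~((D & B) ^ C)) | (~((~(A ^ (D & B))) ^ B))
n8 = C & n7 = C & ((~((D & B) ^ C)) | (~((~(A ^ (D & B))) ^ B)))
At A=0, B=1, C=1, D=1: circuit gives 1, formula gives 0.

No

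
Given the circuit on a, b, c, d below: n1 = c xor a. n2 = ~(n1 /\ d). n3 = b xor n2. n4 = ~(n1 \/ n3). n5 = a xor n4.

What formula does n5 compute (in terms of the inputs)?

n1 = c xor a
n2 = ~(n1 /\ d) = ~((c xor a) /\ d)
n3 = b xor n2 = b xor (~((c xor a) /\ d))
n4 = ~(n1 \/ n3) = ~((c xor a) \/ (b xor (~((c xor a) /\ d))))
n5 = a xor n4 = a xor (~((c xor a) \/ (b xor (~((c xor a) /\ d)))))

a xor (~((c xor a) \/ (b xor (~((c xor a) /\ d)))))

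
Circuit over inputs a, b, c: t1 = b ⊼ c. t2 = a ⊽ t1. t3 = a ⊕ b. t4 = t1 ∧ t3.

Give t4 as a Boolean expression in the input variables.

t1 = b ⊼ c
t3 = a ⊕ b
t4 = t1 ∧ t3 = (b ⊼ c) ∧ (a ⊕ b)

(b ⊼ c) ∧ (a ⊕ b)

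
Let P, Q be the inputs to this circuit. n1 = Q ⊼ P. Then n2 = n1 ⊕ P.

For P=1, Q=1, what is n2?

n1 = 1 ⊼ 1 = 0
n2 = 0 ⊕ 1 = 1

1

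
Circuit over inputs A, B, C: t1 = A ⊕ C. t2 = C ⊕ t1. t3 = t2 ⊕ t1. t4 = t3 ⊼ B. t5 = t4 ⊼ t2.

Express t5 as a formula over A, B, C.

(((C ⊕ (A ⊕ C)) ⊕ (A ⊕ C)) ⊼ B) ⊼ (C ⊕ (A ⊕ C))

t1 = A ⊕ C
t2 = C ⊕ t1 = C ⊕ (A ⊕ C)
t3 = t2 ⊕ t1 = (C ⊕ (A ⊕ C)) ⊕ (A ⊕ C)
t4 = t3 ⊼ B = ((C ⊕ (A ⊕ C)) ⊕ (A ⊕ C)) ⊼ B
t5 = t4 ⊼ t2 = (((C ⊕ (A ⊕ C)) ⊕ (A ⊕ C)) ⊼ B) ⊼ (C ⊕ (A ⊕ C))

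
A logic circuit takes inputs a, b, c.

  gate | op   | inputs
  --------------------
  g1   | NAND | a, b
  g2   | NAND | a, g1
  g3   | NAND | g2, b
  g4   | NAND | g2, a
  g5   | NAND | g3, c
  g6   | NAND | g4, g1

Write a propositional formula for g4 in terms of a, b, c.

(a NAND (a NAND b)) NAND a

g1 = a NAND b
g2 = a NAND g1 = a NAND (a NAND b)
g4 = g2 NAND a = (a NAND (a NAND b)) NAND a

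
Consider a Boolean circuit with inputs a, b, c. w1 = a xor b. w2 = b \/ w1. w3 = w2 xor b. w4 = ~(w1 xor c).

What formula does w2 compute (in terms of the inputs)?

w1 = a xor b
w2 = b \/ w1 = b \/ (a xor b)

b \/ (a xor b)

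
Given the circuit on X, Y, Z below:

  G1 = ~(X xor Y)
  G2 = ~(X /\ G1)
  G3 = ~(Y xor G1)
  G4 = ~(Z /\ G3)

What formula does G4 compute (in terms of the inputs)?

~(Z /\ (~(Y xor (~(X xor Y)))))

G1 = ~(X xor Y)
G3 = ~(Y xor G1) = ~(Y xor (~(X xor Y)))
G4 = ~(Z /\ G3) = ~(Z /\ (~(Y xor (~(X xor Y)))))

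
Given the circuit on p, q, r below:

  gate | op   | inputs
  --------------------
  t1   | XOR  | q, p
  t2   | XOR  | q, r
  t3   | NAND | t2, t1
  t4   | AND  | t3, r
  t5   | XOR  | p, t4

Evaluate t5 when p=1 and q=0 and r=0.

t1 = 0 XOR 1 = 1
t2 = 0 XOR 0 = 0
t3 = 0 NAND 1 = 1
t4 = 1 AND 0 = 0
t5 = 1 XOR 0 = 1

1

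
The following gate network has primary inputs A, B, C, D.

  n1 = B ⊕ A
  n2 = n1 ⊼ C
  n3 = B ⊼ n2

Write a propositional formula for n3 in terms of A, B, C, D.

B ⊼ ((B ⊕ A) ⊼ C)

n1 = B ⊕ A
n2 = n1 ⊼ C = (B ⊕ A) ⊼ C
n3 = B ⊼ n2 = B ⊼ ((B ⊕ A) ⊼ C)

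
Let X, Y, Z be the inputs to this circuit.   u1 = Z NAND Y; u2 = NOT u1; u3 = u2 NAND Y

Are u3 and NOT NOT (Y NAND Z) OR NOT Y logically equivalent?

Yes

u1 = Z NAND Y
u2 = NOT u1 = NOT (Z NAND Y)
u3 = u2 NAND Y = NOT (Z NAND Y) NAND Y
At X=0, Y=1, Z=1: circuit gives 0, formula gives 0.
At X=0, Y=0, Z=0: circuit gives 1, formula gives 1.
Agrees on all 8 inputs.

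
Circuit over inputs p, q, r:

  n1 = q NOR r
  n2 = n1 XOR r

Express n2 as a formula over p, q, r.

n1 = q NOR r
n2 = n1 XOR r = (q NOR r) XOR r

(q NOR r) XOR r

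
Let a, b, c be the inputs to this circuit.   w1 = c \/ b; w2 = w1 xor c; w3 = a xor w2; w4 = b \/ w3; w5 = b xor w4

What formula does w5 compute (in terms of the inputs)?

b xor (b \/ (a xor ((c \/ b) xor c)))

w1 = c \/ b
w2 = w1 xor c = (c \/ b) xor c
w3 = a xor w2 = a xor ((c \/ b) xor c)
w4 = b \/ w3 = b \/ (a xor ((c \/ b) xor c))
w5 = b xor w4 = b xor (b \/ (a xor ((c \/ b) xor c)))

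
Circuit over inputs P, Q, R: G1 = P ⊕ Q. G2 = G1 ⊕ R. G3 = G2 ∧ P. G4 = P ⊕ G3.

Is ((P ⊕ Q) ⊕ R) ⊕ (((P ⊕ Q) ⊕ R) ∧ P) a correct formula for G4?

No

G1 = P ⊕ Q
G2 = G1 ⊕ R = (P ⊕ Q) ⊕ R
G3 = G2 ∧ P = ((P ⊕ Q) ⊕ R) ∧ P
G4 = P ⊕ G3 = P ⊕ (((P ⊕ Q) ⊕ R) ∧ P)
At P=0, Q=0, R=1: circuit gives 0, formula gives 1.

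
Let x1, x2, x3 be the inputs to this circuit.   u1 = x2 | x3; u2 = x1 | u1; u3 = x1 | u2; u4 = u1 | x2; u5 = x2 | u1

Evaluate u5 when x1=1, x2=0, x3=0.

0

u1 = 0 | 0 = 0
u5 = 0 | 0 = 0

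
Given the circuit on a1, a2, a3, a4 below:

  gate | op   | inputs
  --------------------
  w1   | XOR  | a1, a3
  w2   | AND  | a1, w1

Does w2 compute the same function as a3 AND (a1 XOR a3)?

w1 = a1 XOR a3
w2 = a1 AND w1 = a1 AND (a1 XOR a3)
At a1=0, a2=0, a3=1, a4=0: circuit gives 0, formula gives 1.

No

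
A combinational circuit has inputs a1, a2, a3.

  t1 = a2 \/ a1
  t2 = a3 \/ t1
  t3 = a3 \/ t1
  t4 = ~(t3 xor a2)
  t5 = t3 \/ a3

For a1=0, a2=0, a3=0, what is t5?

0

t1 = 0 \/ 0 = 0
t3 = 0 \/ 0 = 0
t5 = 0 \/ 0 = 0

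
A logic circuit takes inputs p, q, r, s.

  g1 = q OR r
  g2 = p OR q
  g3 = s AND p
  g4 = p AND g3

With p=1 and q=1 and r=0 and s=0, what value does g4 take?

g3 = 0 AND 1 = 0
g4 = 1 AND 0 = 0

0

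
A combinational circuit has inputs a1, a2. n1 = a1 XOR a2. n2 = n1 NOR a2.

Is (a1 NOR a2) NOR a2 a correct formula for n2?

n1 = a1 XOR a2
n2 = n1 NOR a2 = (a1 XOR a2) NOR a2
At a1=0, a2=0: circuit gives 1, formula gives 0.

No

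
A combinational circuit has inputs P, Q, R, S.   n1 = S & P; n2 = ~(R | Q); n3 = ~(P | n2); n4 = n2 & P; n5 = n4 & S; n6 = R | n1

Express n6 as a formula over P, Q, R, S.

R | (S & P)

n1 = S & P
n6 = R | n1 = R | (S & P)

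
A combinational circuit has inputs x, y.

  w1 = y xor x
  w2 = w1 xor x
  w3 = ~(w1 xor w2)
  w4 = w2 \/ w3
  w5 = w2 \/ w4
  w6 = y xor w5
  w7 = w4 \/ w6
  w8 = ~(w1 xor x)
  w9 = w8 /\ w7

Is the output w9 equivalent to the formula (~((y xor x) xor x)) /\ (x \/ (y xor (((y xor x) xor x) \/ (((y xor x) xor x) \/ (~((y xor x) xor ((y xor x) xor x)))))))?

w1 = y xor x
w2 = w1 xor x = (y xor x) xor x
w3 = ~(w1 xor w2) = ~((y xor x) xor ((y xor x) xor x))
w4 = w2 \/ w3 = ((y xor x) xor x) \/ (~((y xor x) xor ((y xor x) xor x)))
w5 = w2 \/ w4 = ((y xor x) xor x) \/ (((y xor x) xor x) \/ (~((y xor x) xor ((y xor x) xor x))))
w6 = y xor w5 = y xor (((y xor x) xor x) \/ (((y xor x) xor x) \/ (~((y xor x) xor ((y xor x) xor x)))))
w7 = w4 \/ w6 = (((y xor x) xor x) \/ (~((y xor x) xor ((y xor x) xor x)))) \/ (y xor (((y xor x) xor x) \/ (((y xor x) xor x) \/ (~((y xor x) xor ((y xor x) xor x))))))
w8 = ~(w1 xor x) = ~((y xor x) xor x)
w9 = w8 /\ w7 = (~((y xor x) xor x)) /\ ((((y xor x) xor x) \/ (~((y xor x) xor ((y xor x) xor x)))) \/ (y xor (((y xor x) xor x) \/ (((y xor x) xor x) \/ (~((y xor x) xor ((y xor x) xor x)))))))
At x=1, y=0: circuit gives 0, formula gives 1.

No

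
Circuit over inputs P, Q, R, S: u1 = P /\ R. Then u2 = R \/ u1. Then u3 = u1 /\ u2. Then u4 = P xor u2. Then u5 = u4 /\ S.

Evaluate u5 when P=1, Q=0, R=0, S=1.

1

u1 = 1 /\ 0 = 0
u2 = 0 \/ 0 = 0
u4 = 1 xor 0 = 1
u5 = 1 /\ 1 = 1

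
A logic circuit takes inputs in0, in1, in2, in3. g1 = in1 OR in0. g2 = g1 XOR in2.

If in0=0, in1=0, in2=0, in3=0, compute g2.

0

g1 = 0 OR 0 = 0
g2 = 0 XOR 0 = 0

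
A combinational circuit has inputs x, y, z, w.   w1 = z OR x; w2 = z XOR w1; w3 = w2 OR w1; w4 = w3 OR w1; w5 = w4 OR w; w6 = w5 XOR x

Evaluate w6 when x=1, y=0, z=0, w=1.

0

w1 = 0 OR 1 = 1
w2 = 0 XOR 1 = 1
w3 = 1 OR 1 = 1
w4 = 1 OR 1 = 1
w5 = 1 OR 1 = 1
w6 = 1 XOR 1 = 0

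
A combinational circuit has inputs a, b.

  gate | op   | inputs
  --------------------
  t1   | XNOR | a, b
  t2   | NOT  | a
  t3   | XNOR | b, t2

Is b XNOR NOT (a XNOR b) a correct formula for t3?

t2 = NOT a
t3 = b XNOR t2 = b XNOR NOT a
At a=0, b=0: circuit gives 0, formula gives 1.

No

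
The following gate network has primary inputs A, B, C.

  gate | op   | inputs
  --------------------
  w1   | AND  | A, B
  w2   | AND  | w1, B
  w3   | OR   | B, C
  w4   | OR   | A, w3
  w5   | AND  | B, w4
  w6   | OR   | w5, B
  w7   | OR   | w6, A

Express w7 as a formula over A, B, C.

w3 = B OR C
w4 = A OR w3 = A OR (B OR C)
w5 = B AND w4 = B AND (A OR (B OR C))
w6 = w5 OR B = (B AND (A OR (B OR C))) OR B
w7 = w6 OR A = ((B AND (A OR (B OR C))) OR B) OR A

((B AND (A OR (B OR C))) OR B) OR A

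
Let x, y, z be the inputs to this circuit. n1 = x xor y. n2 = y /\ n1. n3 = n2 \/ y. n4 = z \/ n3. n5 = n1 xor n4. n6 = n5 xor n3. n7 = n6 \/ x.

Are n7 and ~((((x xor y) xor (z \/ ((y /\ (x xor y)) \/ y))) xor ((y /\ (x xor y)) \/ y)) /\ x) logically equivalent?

n1 = x xor y
n2 = y /\ n1 = y /\ (x xor y)
n3 = n2 \/ y = (y /\ (x xor y)) \/ y
n4 = z \/ n3 = z \/ ((y /\ (x xor y)) \/ y)
n5 = n1 xor n4 = (x xor y) xor (z \/ ((y /\ (x xor y)) \/ y))
n6 = n5 xor n3 = ((x xor y) xor (z \/ ((y /\ (x xor y)) \/ y))) xor ((y /\ (x xor y)) \/ y)
n7 = n6 \/ x = (((x xor y) xor (z \/ ((y /\ (x xor y)) \/ y))) xor ((y /\ (x xor y)) \/ y)) \/ x
At x=0, y=0, z=0: circuit gives 0, formula gives 1.

No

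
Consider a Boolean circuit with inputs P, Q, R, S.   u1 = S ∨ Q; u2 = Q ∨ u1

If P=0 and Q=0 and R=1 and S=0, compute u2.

0

u1 = 0 ∨ 0 = 0
u2 = 0 ∨ 0 = 0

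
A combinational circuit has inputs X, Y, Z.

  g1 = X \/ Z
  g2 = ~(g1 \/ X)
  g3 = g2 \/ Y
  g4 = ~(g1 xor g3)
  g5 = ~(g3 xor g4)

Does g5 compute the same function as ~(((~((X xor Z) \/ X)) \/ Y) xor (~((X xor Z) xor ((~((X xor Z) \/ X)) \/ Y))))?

No

g1 = X \/ Z
g2 = ~(g1 \/ X) = ~((X \/ Z) \/ X)
g3 = g2 \/ Y = (~((X \/ Z) \/ X)) \/ Y
g4 = ~(g1 xor g3) = ~((X \/ Z) xor ((~((X \/ Z) \/ X)) \/ Y))
g5 = ~(g3 xor g4) = ~(((~((X \/ Z) \/ X)) \/ Y) xor (~((X \/ Z) xor ((~((X \/ Z) \/ X)) \/ Y))))
At X=1, Y=0, Z=1: circuit gives 1, formula gives 0.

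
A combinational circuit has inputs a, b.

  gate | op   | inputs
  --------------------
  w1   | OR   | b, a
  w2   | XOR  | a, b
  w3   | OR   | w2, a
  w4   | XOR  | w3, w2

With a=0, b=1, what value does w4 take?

0

w2 = 0 XOR 1 = 1
w3 = 1 OR 0 = 1
w4 = 1 XOR 1 = 0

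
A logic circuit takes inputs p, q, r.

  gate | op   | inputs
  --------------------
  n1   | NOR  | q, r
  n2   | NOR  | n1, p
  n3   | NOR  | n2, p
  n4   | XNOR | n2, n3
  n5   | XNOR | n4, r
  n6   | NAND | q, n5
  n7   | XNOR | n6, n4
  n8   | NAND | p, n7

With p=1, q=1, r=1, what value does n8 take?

n1 = 1 NOR 1 = 0
n2 = 0 NOR 1 = 0
n3 = 0 NOR 1 = 0
n4 = 0 XNOR 0 = 1
n5 = 1 XNOR 1 = 1
n6 = 1 NAND 1 = 0
n7 = 0 XNOR 1 = 0
n8 = 1 NAND 0 = 1

1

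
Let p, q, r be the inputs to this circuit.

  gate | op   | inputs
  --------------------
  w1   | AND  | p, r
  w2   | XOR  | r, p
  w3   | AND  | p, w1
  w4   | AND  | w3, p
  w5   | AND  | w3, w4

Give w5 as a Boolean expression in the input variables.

(p AND (p AND r)) AND ((p AND (p AND r)) AND p)

w1 = p AND r
w3 = p AND w1 = p AND (p AND r)
w4 = w3 AND p = (p AND (p AND r)) AND p
w5 = w3 AND w4 = (p AND (p AND r)) AND ((p AND (p AND r)) AND p)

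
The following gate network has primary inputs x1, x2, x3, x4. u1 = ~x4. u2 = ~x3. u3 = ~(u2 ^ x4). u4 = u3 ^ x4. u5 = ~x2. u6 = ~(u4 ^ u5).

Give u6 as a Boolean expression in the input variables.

u2 = ~x3
u3 = ~(u2 ^ x4) = ~(~x3 ^ x4)
u4 = u3 ^ x4 = (~(~x3 ^ x4)) ^ x4
u5 = ~x2
u6 = ~(u4 ^ u5) = ~(((~(~x3 ^ x4)) ^ x4) ^ ~x2)

~(((~(~x3 ^ x4)) ^ x4) ^ ~x2)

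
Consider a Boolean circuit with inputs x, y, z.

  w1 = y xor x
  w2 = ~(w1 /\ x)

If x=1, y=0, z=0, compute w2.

0

w1 = 0 xor 1 = 1
w2 = ~(1 /\ 1) = 0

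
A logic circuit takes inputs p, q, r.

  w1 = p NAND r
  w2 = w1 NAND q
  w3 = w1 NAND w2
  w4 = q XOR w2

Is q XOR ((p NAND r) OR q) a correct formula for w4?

w1 = p NAND r
w2 = w1 NAND q = (p NAND r) NAND q
w4 = q XOR w2 = q XOR ((p NAND r) NAND q)
At p=0, q=1, r=0: circuit gives 1, formula gives 0.

No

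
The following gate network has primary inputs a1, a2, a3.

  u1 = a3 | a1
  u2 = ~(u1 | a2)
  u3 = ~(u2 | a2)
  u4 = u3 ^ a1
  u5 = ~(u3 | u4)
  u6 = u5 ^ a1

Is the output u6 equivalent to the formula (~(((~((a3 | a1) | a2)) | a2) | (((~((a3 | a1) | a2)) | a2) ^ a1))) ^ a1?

No

u1 = a3 | a1
u2 = ~(u1 | a2) = ~((a3 | a1) | a2)
u3 = ~(u2 | a2) = ~((~((a3 | a1) | a2)) | a2)
u4 = u3 ^ a1 = (~((~((a3 | a1) | a2)) | a2)) ^ a1
u5 = ~(u3 | u4) = ~((~((~((a3 | a1) | a2)) | a2)) | ((~((~((a3 | a1) | a2)) | a2)) ^ a1))
u6 = u5 ^ a1 = (~((~((~((a3 | a1) | a2)) | a2)) | ((~((~((a3 | a1) | a2)) | a2)) ^ a1))) ^ a1
At a1=0, a2=0, a3=0: circuit gives 1, formula gives 0.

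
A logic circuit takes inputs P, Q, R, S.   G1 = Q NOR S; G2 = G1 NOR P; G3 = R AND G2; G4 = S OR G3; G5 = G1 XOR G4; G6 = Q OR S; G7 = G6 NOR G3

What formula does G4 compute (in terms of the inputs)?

S OR (R AND ((Q NOR S) NOR P))

G1 = Q NOR S
G2 = G1 NOR P = (Q NOR S) NOR P
G3 = R AND G2 = R AND ((Q NOR S) NOR P)
G4 = S OR G3 = S OR (R AND ((Q NOR S) NOR P))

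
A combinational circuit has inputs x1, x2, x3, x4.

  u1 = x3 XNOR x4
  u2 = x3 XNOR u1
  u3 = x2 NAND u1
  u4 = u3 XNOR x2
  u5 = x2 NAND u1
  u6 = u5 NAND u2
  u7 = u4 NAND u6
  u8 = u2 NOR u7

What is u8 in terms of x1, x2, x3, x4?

u1 = x3 XNOR x4
u2 = x3 XNOR u1 = x3 XNOR (x3 XNOR x4)
u3 = x2 NAND u1 = x2 NAND (x3 XNOR x4)
u4 = u3 XNOR x2 = (x2 NAND (x3 XNOR x4)) XNOR x2
u5 = x2 NAND u1 = x2 NAND (x3 XNOR x4)
u6 = u5 NAND u2 = (x2 NAND (x3 XNOR x4)) NAND (x3 XNOR (x3 XNOR x4))
u7 = u4 NAND u6 = ((x2 NAND (x3 XNOR x4)) XNOR x2) NAND ((x2 NAND (x3 XNOR x4)) NAND (x3 XNOR (x3 XNOR x4)))
u8 = u2 NOR u7 = (x3 XNOR (x3 XNOR x4)) NOR (((x2 NAND (x3 XNOR x4)) XNOR x2) NAND ((x2 NAND (x3 XNOR x4)) NAND (x3 XNOR (x3 XNOR x4))))

(x3 XNOR (x3 XNOR x4)) NOR (((x2 NAND (x3 XNOR x4)) XNOR x2) NAND ((x2 NAND (x3 XNOR x4)) NAND (x3 XNOR (x3 XNOR x4))))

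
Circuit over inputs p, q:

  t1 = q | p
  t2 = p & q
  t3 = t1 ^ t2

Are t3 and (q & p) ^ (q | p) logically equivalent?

t1 = q | p
t2 = p & q
t3 = t1 ^ t2 = (q | p) ^ (p & q)
At p=0, q=0: circuit gives 0, formula gives 0.
At p=0, q=1: circuit gives 1, formula gives 1.
Agrees on all 4 inputs.

Yes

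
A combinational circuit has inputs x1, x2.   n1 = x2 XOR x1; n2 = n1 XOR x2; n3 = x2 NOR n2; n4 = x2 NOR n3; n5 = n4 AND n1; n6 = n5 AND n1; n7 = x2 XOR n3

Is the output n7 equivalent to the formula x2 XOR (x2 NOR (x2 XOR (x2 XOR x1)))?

Yes

n1 = x2 XOR x1
n2 = n1 XOR x2 = (x2 XOR x1) XOR x2
n3 = x2 NOR n2 = x2 NOR ((x2 XOR x1) XOR x2)
n7 = x2 XOR n3 = x2 XOR (x2 NOR ((x2 XOR x1) XOR x2))
At x1=1, x2=0: circuit gives 0, formula gives 0.
At x1=0, x2=0: circuit gives 1, formula gives 1.
Agrees on all 4 inputs.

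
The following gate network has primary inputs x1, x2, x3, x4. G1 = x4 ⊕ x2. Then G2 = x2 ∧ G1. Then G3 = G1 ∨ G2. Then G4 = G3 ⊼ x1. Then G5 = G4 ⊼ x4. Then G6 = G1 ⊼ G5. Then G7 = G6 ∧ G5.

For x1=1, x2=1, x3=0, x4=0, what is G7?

G1 = 0 ⊕ 1 = 1
G2 = 1 ∧ 1 = 1
G3 = 1 ∨ 1 = 1
G4 = 1 ⊼ 1 = 0
G5 = 0 ⊼ 0 = 1
G6 = 1 ⊼ 1 = 0
G7 = 0 ∧ 1 = 0

0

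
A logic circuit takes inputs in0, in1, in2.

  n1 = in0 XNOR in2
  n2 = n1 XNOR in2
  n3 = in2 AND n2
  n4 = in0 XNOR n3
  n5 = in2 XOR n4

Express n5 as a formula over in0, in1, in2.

n1 = in0 XNOR in2
n2 = n1 XNOR in2 = (in0 XNOR in2) XNOR in2
n3 = in2 AND n2 = in2 AND ((in0 XNOR in2) XNOR in2)
n4 = in0 XNOR n3 = in0 XNOR (in2 AND ((in0 XNOR in2) XNOR in2))
n5 = in2 XOR n4 = in2 XOR (in0 XNOR (in2 AND ((in0 XNOR in2) XNOR in2)))

in2 XOR (in0 XNOR (in2 AND ((in0 XNOR in2) XNOR in2)))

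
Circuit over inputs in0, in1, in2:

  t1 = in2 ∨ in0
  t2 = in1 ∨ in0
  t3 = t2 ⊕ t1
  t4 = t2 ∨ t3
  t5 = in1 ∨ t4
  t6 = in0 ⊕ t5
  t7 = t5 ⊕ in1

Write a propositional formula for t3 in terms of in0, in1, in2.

t1 = in2 ∨ in0
t2 = in1 ∨ in0
t3 = t2 ⊕ t1 = (in1 ∨ in0) ⊕ (in2 ∨ in0)

(in1 ∨ in0) ⊕ (in2 ∨ in0)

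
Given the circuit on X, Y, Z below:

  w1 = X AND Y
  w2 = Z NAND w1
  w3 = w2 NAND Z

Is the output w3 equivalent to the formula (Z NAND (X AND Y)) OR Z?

No

w1 = X AND Y
w2 = Z NAND w1 = Z NAND (X AND Y)
w3 = w2 NAND Z = (Z NAND (X AND Y)) NAND Z
At X=0, Y=0, Z=1: circuit gives 0, formula gives 1.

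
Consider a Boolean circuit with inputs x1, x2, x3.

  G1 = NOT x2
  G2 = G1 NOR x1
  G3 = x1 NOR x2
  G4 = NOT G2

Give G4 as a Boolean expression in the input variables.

NOT (NOT x2 NOR x1)

G1 = NOT x2
G2 = G1 NOR x1 = NOT x2 NOR x1
G4 = NOT G2 = NOT (NOT x2 NOR x1)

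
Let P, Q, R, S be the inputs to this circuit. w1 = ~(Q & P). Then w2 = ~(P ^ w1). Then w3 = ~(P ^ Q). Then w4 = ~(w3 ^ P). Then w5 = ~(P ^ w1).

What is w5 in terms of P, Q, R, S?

w1 = ~(Q & P)
w5 = ~(P ^ w1) = ~(P ^ (~(Q & P)))

~(P ^ (~(Q & P)))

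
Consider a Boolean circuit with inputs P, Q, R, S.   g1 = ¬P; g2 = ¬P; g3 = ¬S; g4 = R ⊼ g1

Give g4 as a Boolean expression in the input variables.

R ⊼ ¬P

g1 = ¬P
g4 = R ⊼ g1 = R ⊼ ¬P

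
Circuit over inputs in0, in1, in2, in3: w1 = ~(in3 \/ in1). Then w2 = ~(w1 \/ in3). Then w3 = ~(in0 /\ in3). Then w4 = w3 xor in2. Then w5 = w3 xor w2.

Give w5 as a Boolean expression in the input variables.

w1 = ~(in3 \/ in1)
w2 = ~(w1 \/ in3) = ~((~(in3 \/ in1)) \/ in3)
w3 = ~(in0 /\ in3)
w5 = w3 xor w2 = (~(in0 /\ in3)) xor (~((~(in3 \/ in1)) \/ in3))

(~(in0 /\ in3)) xor (~((~(in3 \/ in1)) \/ in3))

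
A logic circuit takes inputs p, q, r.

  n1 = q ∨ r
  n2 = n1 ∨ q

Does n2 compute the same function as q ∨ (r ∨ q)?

n1 = q ∨ r
n2 = n1 ∨ q = (q ∨ r) ∨ q
At p=0, q=0, r=0: circuit gives 0, formula gives 0.
At p=0, q=0, r=1: circuit gives 1, formula gives 1.
Agrees on all 8 inputs.

Yes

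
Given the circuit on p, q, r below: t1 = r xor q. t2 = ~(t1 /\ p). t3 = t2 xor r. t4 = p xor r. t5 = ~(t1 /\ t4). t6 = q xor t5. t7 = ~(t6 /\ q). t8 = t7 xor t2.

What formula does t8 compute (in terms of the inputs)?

(~((q xor (~((r xor q) /\ (p xor r)))) /\ q)) xor (~((r xor q) /\ p))

t1 = r xor q
t2 = ~(t1 /\ p) = ~((r xor q) /\ p)
t4 = p xor r
t5 = ~(t1 /\ t4) = ~((r xor q) /\ (p xor r))
t6 = q xor t5 = q xor (~((r xor q) /\ (p xor r)))
t7 = ~(t6 /\ q) = ~((q xor (~((r xor q) /\ (p xor r)))) /\ q)
t8 = t7 xor t2 = (~((q xor (~((r xor q) /\ (p xor r)))) /\ q)) xor (~((r xor q) /\ p))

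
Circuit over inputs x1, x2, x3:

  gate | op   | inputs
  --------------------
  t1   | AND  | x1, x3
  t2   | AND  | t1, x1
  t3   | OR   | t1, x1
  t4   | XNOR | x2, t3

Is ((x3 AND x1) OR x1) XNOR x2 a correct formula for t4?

t1 = x1 AND x3
t3 = t1 OR x1 = (x1 AND x3) OR x1
t4 = x2 XNOR t3 = x2 XNOR ((x1 AND x3) OR x1)
At x1=0, x2=1, x3=0: circuit gives 0, formula gives 0.
At x1=0, x2=0, x3=0: circuit gives 1, formula gives 1.
Agrees on all 8 inputs.

Yes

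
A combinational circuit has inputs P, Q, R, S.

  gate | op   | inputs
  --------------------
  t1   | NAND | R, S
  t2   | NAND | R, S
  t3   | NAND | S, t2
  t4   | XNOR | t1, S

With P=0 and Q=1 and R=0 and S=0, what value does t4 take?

0

t1 = 0 NAND 0 = 1
t4 = 1 XNOR 0 = 0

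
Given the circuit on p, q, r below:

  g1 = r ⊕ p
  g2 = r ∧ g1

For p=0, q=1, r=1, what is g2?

g1 = 1 ⊕ 0 = 1
g2 = 1 ∧ 1 = 1

1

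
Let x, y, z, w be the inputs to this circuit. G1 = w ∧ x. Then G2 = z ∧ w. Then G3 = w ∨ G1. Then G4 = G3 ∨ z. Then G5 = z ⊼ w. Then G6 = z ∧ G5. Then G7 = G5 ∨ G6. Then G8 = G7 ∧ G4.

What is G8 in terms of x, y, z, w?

((z ⊼ w) ∨ (z ∧ (z ⊼ w))) ∧ ((w ∨ (w ∧ x)) ∨ z)

G1 = w ∧ x
G3 = w ∨ G1 = w ∨ (w ∧ x)
G4 = G3 ∨ z = (w ∨ (w ∧ x)) ∨ z
G5 = z ⊼ w
G6 = z ∧ G5 = z ∧ (z ⊼ w)
G7 = G5 ∨ G6 = (z ⊼ w) ∨ (z ∧ (z ⊼ w))
G8 = G7 ∧ G4 = ((z ⊼ w) ∨ (z ∧ (z ⊼ w))) ∧ ((w ∨ (w ∧ x)) ∨ z)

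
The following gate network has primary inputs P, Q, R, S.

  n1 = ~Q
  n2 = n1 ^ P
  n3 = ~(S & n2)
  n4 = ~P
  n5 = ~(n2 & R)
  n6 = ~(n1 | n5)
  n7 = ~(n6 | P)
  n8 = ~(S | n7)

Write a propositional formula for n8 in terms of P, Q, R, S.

~(S | (~((~(~Q | (~((~Q ^ P) & R)))) | P)))

n1 = ~Q
n2 = n1 ^ P = ~Q ^ P
n5 = ~(n2 & R) = ~((~Q ^ P) & R)
n6 = ~(n1 | n5) = ~(~Q | (~((~Q ^ P) & R)))
n7 = ~(n6 | P) = ~((~(~Q | (~((~Q ^ P) & R)))) | P)
n8 = ~(S | n7) = ~(S | (~((~(~Q | (~((~Q ^ P) & R)))) | P)))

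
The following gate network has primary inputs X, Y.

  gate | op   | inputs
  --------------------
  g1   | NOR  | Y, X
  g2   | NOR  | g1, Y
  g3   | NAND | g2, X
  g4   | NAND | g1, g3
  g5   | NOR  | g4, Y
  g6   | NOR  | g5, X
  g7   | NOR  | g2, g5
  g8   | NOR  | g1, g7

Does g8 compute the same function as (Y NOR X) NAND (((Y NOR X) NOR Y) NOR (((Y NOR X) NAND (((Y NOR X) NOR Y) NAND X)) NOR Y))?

g1 = Y NOR X
g2 = g1 NOR Y = (Y NOR X) NOR Y
g3 = g2 NAND X = ((Y NOR X) NOR Y) NAND X
g4 = g1 NAND g3 = (Y NOR X) NAND (((Y NOR X) NOR Y) NAND X)
g5 = g4 NOR Y = ((Y NOR X) NAND (((Y NOR X) NOR Y) NAND X)) NOR Y
g7 = g2 NOR g5 = ((Y NOR X) NOR Y) NOR (((Y NOR X) NAND (((Y NOR X) NOR Y) NAND X)) NOR Y)
g8 = g1 NOR g7 = (Y NOR X) NOR (((Y NOR X) NOR Y) NOR (((Y NOR X) NAND (((Y NOR X) NOR Y) NAND X)) NOR Y))
At X=0, Y=0: circuit gives 0, formula gives 1.

No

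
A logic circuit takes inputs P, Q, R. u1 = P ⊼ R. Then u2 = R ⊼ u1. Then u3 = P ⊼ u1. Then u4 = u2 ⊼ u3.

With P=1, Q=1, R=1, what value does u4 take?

0

u1 = 1 ⊼ 1 = 0
u2 = 1 ⊼ 0 = 1
u3 = 1 ⊼ 0 = 1
u4 = 1 ⊼ 1 = 0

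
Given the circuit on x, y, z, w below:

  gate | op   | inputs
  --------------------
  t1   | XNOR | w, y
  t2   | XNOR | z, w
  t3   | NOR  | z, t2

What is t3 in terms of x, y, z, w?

z NOR (z XNOR w)

t2 = z XNOR w
t3 = z NOR t2 = z NOR (z XNOR w)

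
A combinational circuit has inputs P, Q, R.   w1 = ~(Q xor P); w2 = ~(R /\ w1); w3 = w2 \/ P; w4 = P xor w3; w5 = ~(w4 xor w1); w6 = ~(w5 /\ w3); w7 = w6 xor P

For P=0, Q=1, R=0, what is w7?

w1 = ~(1 xor 0) = 0
w2 = ~(0 /\ 0) = 1
w3 = 1 \/ 0 = 1
w4 = 0 xor 1 = 1
w5 = ~(1 xor 0) = 0
w6 = ~(0 /\ 1) = 1
w7 = 1 xor 0 = 1

1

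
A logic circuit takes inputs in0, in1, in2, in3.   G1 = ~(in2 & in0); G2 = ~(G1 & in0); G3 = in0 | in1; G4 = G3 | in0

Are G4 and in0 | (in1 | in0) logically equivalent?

G3 = in0 | in1
G4 = G3 | in0 = (in0 | in1) | in0
At in0=0, in1=0, in2=0, in3=0: circuit gives 0, formula gives 0.
At in0=0, in1=1, in2=0, in3=0: circuit gives 1, formula gives 1.
Agrees on all 16 inputs.

Yes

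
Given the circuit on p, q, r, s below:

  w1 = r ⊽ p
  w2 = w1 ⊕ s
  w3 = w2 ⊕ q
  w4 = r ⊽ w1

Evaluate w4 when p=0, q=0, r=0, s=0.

w1 = 0 ⊽ 0 = 1
w4 = 0 ⊽ 1 = 0

0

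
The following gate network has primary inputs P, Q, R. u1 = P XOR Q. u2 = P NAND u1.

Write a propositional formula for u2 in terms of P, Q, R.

P NAND (P XOR Q)

u1 = P XOR Q
u2 = P NAND u1 = P NAND (P XOR Q)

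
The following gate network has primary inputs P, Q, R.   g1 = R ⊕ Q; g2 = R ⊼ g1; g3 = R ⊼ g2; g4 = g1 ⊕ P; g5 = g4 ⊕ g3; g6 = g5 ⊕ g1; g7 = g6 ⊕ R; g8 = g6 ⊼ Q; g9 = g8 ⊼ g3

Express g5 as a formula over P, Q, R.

((R ⊕ Q) ⊕ P) ⊕ (R ⊼ (R ⊼ (R ⊕ Q)))

g1 = R ⊕ Q
g2 = R ⊼ g1 = R ⊼ (R ⊕ Q)
g3 = R ⊼ g2 = R ⊼ (R ⊼ (R ⊕ Q))
g4 = g1 ⊕ P = (R ⊕ Q) ⊕ P
g5 = g4 ⊕ g3 = ((R ⊕ Q) ⊕ P) ⊕ (R ⊼ (R ⊼ (R ⊕ Q)))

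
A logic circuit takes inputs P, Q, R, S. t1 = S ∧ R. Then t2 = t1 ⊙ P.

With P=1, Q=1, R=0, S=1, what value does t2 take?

t1 = 1 ∧ 0 = 0
t2 = 0 ⊙ 1 = 0

0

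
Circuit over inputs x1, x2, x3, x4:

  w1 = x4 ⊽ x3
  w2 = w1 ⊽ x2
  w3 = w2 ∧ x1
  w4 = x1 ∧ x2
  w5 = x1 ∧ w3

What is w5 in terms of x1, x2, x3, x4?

w1 = x4 ⊽ x3
w2 = w1 ⊽ x2 = (x4 ⊽ x3) ⊽ x2
w3 = w2 ∧ x1 = ((x4 ⊽ x3) ⊽ x2) ∧ x1
w5 = x1 ∧ w3 = x1 ∧ (((x4 ⊽ x3) ⊽ x2) ∧ x1)

x1 ∧ (((x4 ⊽ x3) ⊽ x2) ∧ x1)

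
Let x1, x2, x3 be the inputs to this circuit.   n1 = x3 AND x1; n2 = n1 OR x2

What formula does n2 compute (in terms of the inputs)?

(x3 AND x1) OR x2

n1 = x3 AND x1
n2 = n1 OR x2 = (x3 AND x1) OR x2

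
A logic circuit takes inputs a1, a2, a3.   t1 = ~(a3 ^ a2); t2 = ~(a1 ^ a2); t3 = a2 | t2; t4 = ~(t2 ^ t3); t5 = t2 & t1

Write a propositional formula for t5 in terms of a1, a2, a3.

t1 = ~(a3 ^ a2)
t2 = ~(a1 ^ a2)
t5 = t2 & t1 = (~(a1 ^ a2)) & (~(a3 ^ a2))

(~(a1 ^ a2)) & (~(a3 ^ a2))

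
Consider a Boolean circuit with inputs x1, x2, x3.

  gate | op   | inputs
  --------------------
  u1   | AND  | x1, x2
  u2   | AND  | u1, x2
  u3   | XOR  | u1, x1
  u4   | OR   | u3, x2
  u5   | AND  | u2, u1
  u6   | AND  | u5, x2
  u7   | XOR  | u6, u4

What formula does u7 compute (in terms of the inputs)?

u1 = x1 AND x2
u2 = u1 AND x2 = (x1 AND x2) AND x2
u3 = u1 XOR x1 = (x1 AND x2) XOR x1
u4 = u3 OR x2 = ((x1 AND x2) XOR x1) OR x2
u5 = u2 AND u1 = ((x1 AND x2) AND x2) AND (x1 AND x2)
u6 = u5 AND x2 = (((x1 AND x2) AND x2) AND (x1 AND x2)) AND x2
u7 = u6 XOR u4 = ((((x1 AND x2) AND x2) AND (x1 AND x2)) AND x2) XOR (((x1 AND x2) XOR x1) OR x2)

((((x1 AND x2) AND x2) AND (x1 AND x2)) AND x2) XOR (((x1 AND x2) XOR x1) OR x2)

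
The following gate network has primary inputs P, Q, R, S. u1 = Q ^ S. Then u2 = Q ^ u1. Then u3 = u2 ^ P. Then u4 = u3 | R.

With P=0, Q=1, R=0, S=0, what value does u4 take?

0

u1 = 1 ^ 0 = 1
u2 = 1 ^ 1 = 0
u3 = 0 ^ 0 = 0
u4 = 0 | 0 = 0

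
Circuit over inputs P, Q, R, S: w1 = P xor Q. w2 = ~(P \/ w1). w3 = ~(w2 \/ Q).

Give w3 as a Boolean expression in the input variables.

w1 = P xor Q
w2 = ~(P \/ w1) = ~(P \/ (P xor Q))
w3 = ~(w2 \/ Q) = ~((~(P \/ (P xor Q))) \/ Q)

~((~(P \/ (P xor Q))) \/ Q)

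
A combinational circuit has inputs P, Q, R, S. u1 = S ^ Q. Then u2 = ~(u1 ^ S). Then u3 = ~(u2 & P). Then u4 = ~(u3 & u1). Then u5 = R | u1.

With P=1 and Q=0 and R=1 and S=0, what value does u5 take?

u1 = 0 ^ 0 = 0
u5 = 1 | 0 = 1

1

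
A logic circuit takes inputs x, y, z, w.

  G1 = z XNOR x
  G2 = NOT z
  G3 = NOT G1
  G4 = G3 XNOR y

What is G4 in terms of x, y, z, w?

G1 = z XNOR x
G3 = NOT G1 = NOT (z XNOR x)
G4 = G3 XNOR y = NOT (z XNOR x) XNOR y

NOT (z XNOR x) XNOR y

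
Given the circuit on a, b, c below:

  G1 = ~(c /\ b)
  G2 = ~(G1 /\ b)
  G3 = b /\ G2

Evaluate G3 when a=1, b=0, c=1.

G1 = ~(1 /\ 0) = 1
G2 = ~(1 /\ 0) = 1
G3 = 0 /\ 1 = 0

0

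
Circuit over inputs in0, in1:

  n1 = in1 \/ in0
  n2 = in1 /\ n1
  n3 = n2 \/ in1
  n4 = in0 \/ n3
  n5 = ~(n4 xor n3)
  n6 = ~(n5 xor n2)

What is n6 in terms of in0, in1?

n1 = in1 \/ in0
n2 = in1 /\ n1 = in1 /\ (in1 \/ in0)
n3 = n2 \/ in1 = (in1 /\ (in1 \/ in0)) \/ in1
n4 = in0 \/ n3 = in0 \/ ((in1 /\ (in1 \/ in0)) \/ in1)
n5 = ~(n4 xor n3) = ~((in0 \/ ((in1 /\ (in1 \/ in0)) \/ in1)) xor ((in1 /\ (in1 \/ in0)) \/ in1))
n6 = ~(n5 xor n2) = ~((~((in0 \/ ((in1 /\ (in1 \/ in0)) \/ in1)) xor ((in1 /\ (in1 \/ in0)) \/ in1))) xor (in1 /\ (in1 \/ in0)))

~((~((in0 \/ ((in1 /\ (in1 \/ in0)) \/ in1)) xor ((in1 /\ (in1 \/ in0)) \/ in1))) xor (in1 /\ (in1 \/ in0)))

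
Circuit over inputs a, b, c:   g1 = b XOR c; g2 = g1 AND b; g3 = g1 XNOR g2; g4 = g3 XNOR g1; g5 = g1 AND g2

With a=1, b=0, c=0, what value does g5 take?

0

g1 = 0 XOR 0 = 0
g2 = 0 AND 0 = 0
g5 = 0 AND 0 = 0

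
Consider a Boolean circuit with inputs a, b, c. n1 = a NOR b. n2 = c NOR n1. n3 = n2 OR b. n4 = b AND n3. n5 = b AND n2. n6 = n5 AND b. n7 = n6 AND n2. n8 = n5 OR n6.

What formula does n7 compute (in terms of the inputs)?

((b AND (c NOR (a NOR b))) AND b) AND (c NOR (a NOR b))

n1 = a NOR b
n2 = c NOR n1 = c NOR (a NOR b)
n5 = b AND n2 = b AND (c NOR (a NOR b))
n6 = n5 AND b = (b AND (c NOR (a NOR b))) AND b
n7 = n6 AND n2 = ((b AND (c NOR (a NOR b))) AND b) AND (c NOR (a NOR b))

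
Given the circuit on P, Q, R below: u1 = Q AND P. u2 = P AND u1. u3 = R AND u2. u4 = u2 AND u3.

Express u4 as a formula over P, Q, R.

u1 = Q AND P
u2 = P AND u1 = P AND (Q AND P)
u3 = R AND u2 = R AND (P AND (Q AND P))
u4 = u2 AND u3 = (P AND (Q AND P)) AND (R AND (P AND (Q AND P)))

(P AND (Q AND P)) AND (R AND (P AND (Q AND P)))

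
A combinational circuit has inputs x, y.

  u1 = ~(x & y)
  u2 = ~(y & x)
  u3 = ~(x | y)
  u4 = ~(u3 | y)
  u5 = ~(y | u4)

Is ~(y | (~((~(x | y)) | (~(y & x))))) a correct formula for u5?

u3 = ~(x | y)
u4 = ~(u3 | y) = ~((~(x | y)) | y)
u5 = ~(y | u4) = ~(y | (~((~(x | y)) | y)))
At x=1, y=0: circuit gives 0, formula gives 1.

No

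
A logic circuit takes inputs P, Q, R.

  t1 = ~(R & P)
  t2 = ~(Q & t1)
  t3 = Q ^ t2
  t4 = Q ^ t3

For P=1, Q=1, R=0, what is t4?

t1 = ~(0 & 1) = 1
t2 = ~(1 & 1) = 0
t3 = 1 ^ 0 = 1
t4 = 1 ^ 1 = 0

0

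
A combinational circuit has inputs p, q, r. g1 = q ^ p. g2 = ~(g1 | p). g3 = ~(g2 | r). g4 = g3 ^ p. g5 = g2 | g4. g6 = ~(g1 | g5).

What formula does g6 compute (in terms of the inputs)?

~((q ^ p) | ((~((q ^ p) | p)) | ((~((~((q ^ p) | p)) | r)) ^ p)))

g1 = q ^ p
g2 = ~(g1 | p) = ~((q ^ p) | p)
g3 = ~(g2 | r) = ~((~((q ^ p) | p)) | r)
g4 = g3 ^ p = (~((~((q ^ p) | p)) | r)) ^ p
g5 = g2 | g4 = (~((q ^ p) | p)) | ((~((~((q ^ p) | p)) | r)) ^ p)
g6 = ~(g1 | g5) = ~((q ^ p) | ((~((q ^ p) | p)) | ((~((~((q ^ p) | p)) | r)) ^ p)))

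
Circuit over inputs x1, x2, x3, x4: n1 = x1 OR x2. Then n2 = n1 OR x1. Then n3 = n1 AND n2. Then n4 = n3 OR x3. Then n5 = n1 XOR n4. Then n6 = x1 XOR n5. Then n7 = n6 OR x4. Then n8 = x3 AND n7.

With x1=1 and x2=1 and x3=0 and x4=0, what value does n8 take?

n1 = 1 OR 1 = 1
n2 = 1 OR 1 = 1
n3 = 1 AND 1 = 1
n4 = 1 OR 0 = 1
n5 = 1 XOR 1 = 0
n6 = 1 XOR 0 = 1
n7 = 1 OR 0 = 1
n8 = 0 AND 1 = 0

0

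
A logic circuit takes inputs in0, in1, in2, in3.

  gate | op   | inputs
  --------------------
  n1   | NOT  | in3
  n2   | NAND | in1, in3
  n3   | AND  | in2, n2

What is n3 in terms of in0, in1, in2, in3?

in2 AND (in1 NAND in3)

n2 = in1 NAND in3
n3 = in2 AND n2 = in2 AND (in1 NAND in3)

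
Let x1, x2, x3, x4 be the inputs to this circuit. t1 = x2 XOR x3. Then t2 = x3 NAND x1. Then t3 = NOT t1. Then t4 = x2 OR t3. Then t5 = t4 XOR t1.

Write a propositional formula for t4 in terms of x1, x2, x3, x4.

x2 OR NOT (x2 XOR x3)

t1 = x2 XOR x3
t3 = NOT t1 = NOT (x2 XOR x3)
t4 = x2 OR t3 = x2 OR NOT (x2 XOR x3)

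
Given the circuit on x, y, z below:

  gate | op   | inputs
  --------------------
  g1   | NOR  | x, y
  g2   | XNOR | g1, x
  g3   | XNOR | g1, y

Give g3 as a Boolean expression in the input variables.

g1 = x NOR y
g3 = g1 XNOR y = (x NOR y) XNOR y

(x NOR y) XNOR y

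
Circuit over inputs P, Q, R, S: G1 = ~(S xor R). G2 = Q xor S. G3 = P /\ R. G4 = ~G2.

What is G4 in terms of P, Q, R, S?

G2 = Q xor S
G4 = ~G2 = ~(Q xor S)

~(Q xor S)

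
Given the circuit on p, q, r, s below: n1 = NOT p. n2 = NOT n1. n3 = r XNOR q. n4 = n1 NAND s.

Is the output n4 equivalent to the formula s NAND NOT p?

Yes

n1 = NOT p
n4 = n1 NAND s = NOT p NAND s
At p=0, q=0, r=0, s=1: circuit gives 0, formula gives 0.
At p=0, q=0, r=0, s=0: circuit gives 1, formula gives 1.
Agrees on all 16 inputs.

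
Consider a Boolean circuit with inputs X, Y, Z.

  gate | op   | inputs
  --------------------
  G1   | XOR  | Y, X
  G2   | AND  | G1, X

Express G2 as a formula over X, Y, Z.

G1 = Y XOR X
G2 = G1 AND X = (Y XOR X) AND X

(Y XOR X) AND X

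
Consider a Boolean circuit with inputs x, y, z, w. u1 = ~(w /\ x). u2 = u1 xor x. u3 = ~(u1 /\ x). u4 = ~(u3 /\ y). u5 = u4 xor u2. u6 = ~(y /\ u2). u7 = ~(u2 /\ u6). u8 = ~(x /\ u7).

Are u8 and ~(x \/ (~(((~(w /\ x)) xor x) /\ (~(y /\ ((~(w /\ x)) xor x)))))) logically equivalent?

u1 = ~(w /\ x)
u2 = u1 xor x = (~(w /\ x)) xor x
u6 = ~(y /\ u2) = ~(y /\ ((~(w /\ x)) xor x))
u7 = ~(u2 /\ u6) = ~(((~(w /\ x)) xor x) /\ (~(y /\ ((~(w /\ x)) xor x))))
u8 = ~(x /\ u7) = ~(x /\ (~(((~(w /\ x)) xor x) /\ (~(y /\ ((~(w /\ x)) xor x))))))
At x=0, y=1, z=0, w=0: circuit gives 1, formula gives 0.

No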